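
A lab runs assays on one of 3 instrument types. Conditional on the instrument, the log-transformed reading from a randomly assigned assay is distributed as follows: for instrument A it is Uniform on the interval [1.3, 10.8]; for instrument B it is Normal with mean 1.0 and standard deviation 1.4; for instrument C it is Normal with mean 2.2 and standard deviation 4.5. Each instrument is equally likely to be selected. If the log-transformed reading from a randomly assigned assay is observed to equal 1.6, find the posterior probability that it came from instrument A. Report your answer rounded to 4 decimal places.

Likelihoods f(1.6 | ·): A: 0.105263; B: 0.259955; C: 0.0878693.
Posterior ∝ prior × likelihood. Numerator for A: 0.333333·0.105263 = 0.0350877.
Normalizing constant: 0.333333·0.105263 + 0.333333·0.259955 + 0.333333·0.0878693 = 0.151029.
P(A | observation) = 0.0350877 / 0.151029 = 0.232324.

0.2323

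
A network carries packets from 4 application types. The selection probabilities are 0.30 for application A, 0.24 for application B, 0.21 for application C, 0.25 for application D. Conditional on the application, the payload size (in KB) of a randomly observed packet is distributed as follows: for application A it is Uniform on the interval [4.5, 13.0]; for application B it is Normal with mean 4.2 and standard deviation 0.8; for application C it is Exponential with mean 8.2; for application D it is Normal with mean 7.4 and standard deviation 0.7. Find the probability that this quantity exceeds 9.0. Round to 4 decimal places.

0.2140

Conditional on each application, P(X > 9.0): A: 0.470588; B: 9.86588e-10; C: 0.333684; D: 0.0111355.
By total probability, P(X > 9.0) = 0.3·0.470588 + 0.24·9.86588e-10 + 0.21·0.333684 + 0.25·0.0111355 = 0.214034.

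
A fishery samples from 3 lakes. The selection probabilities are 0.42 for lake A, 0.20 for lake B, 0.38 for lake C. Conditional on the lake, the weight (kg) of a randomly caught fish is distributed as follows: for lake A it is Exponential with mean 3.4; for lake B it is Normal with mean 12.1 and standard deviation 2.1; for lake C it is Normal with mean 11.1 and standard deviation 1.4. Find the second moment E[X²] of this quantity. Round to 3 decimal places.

For each component E[X²] = Var + (mean)², giving A: 23.12; B: 150.82; C: 125.17.
Overall E[X²] = 0.42·23.12 + 0.2·150.82 + 0.38·125.17 = 87.439.

87.439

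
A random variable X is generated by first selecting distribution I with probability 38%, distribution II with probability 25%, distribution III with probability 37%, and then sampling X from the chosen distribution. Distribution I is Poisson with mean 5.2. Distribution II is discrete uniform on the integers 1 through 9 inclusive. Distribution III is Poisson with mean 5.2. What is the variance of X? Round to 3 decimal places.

5.574

Per component, I: μ=5.2, E[X²]=32.24; II: μ=5, E[X²]=31.6667; III: μ=5.2, E[X²]=32.24.
E[X] = 0.38·5.2 + 0.25·5 + 0.37·5.2 = 5.15.
E[X²] = 0.38·32.24 + 0.25·31.6667 + 0.37·32.24 = 32.0967.
Var(X) = E[X²] − (E[X])² = 32.0967 − 26.5225 = 5.57417.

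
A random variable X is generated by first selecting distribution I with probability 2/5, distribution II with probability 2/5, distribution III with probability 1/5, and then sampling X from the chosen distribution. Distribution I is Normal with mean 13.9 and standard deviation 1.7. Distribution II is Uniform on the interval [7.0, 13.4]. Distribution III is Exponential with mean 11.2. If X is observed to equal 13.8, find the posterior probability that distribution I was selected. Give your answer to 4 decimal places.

Likelihoods f(13.8 | ·): I: 0.234266; II: 0; III: 0.0260417.
Posterior ∝ prior × likelihood. Numerator for I: 0.4·0.234266 = 0.0937065.
Normalizing constant: 0.4·0.234266 + 0.4·0 + 0.2·0.0260417 = 0.0989148.
P(I | observation) = 0.0937065 / 0.0989148 = 0.947345.

0.9473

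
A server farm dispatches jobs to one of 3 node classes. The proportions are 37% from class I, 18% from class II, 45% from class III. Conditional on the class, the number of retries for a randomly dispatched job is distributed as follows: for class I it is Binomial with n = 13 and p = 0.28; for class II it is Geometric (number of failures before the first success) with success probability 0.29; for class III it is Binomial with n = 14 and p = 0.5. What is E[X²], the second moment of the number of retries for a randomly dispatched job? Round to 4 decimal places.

For each component E[X²] = Var + (mean)², giving I: 15.8704; II: 14.4364; III: 52.5.
Overall E[X²] = 0.37·15.8704 + 0.18·14.4364 + 0.45·52.5 = 32.0956.

32.0956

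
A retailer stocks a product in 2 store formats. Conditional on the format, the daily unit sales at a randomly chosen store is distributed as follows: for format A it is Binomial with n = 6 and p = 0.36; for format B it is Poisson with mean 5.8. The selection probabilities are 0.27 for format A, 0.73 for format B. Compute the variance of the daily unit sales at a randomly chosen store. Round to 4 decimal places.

Per component, A: μ=2.16, E[X²]=6.048; B: μ=5.8, E[X²]=39.44.
E[X] = 0.27·2.16 + 0.73·5.8 = 4.8172.
E[X²] = 0.27·6.048 + 0.73·39.44 = 30.4242.
Var(X) = E[X²] − (E[X])² = 30.4242 − 23.2054 = 7.21874.

7.2187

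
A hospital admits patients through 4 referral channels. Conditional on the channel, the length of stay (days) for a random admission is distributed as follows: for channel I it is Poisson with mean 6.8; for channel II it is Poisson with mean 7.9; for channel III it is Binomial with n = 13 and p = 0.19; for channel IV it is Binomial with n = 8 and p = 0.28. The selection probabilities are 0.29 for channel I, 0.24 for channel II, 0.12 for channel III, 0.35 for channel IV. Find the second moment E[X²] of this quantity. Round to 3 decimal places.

35.549

For each component E[X²] = Var + (mean)², giving I: 53.04; II: 70.31; III: 8.1016; IV: 6.6304.
Overall E[X²] = 0.29·53.04 + 0.24·70.31 + 0.12·8.1016 + 0.35·6.6304 = 35.5488.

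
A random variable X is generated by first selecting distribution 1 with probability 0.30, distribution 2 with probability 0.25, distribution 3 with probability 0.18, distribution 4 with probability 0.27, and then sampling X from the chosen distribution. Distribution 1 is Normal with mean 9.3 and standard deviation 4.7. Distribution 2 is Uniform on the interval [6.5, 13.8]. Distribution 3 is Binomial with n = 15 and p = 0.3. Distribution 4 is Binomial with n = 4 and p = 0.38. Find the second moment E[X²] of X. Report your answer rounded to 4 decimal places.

For each component E[X²] = Var + (mean)², giving 1: 108.58; 2: 107.463; 3: 23.4; 4: 3.2528.
Overall E[X²] = 0.3·108.58 + 0.25·107.463 + 0.18·23.4 + 0.27·3.2528 = 64.5301.

64.5301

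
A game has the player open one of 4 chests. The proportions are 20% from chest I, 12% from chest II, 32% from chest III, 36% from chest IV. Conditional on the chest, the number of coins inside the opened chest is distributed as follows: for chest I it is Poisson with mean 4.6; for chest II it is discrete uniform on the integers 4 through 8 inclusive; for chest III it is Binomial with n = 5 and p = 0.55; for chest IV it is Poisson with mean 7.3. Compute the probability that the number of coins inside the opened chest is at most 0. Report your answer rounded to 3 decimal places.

Conditional on each chest, P(X ≤ 0): I: 0.0100518; II: 0; III: 0.0184528; IV: 0.000675539.
By total probability, P(X ≤ 0) = 0.2·0.0100518 + 0.12·0 + 0.32·0.0184528 + 0.36·0.000675539 = 0.00815846.

0.008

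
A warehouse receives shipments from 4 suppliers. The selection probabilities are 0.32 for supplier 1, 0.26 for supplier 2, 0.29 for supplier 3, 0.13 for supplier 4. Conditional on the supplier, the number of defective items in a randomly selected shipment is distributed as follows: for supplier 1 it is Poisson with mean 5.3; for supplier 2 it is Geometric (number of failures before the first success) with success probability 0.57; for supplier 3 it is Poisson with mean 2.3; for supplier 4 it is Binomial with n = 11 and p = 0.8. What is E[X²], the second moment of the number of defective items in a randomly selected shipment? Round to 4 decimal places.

For each component E[X²] = Var + (mean)², giving 1: 33.39; 2: 1.89258; 3: 7.59; 4: 79.2.
Overall E[X²] = 0.32·33.39 + 0.26·1.89258 + 0.29·7.59 + 0.13·79.2 = 23.674.

23.6740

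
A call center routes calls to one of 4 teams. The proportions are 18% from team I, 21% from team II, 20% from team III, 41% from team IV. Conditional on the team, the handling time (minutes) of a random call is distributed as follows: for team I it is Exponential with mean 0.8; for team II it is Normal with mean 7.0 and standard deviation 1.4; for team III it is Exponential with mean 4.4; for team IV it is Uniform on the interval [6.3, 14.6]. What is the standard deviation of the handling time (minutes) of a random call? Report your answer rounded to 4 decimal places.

Per component, I: μ=0.8, E[X²]=1.28; II: μ=7, E[X²]=50.96; III: μ=4.4, E[X²]=38.72; IV: μ=10.45, E[X²]=114.943.
E[X] = 0.18·0.8 + 0.21·7 + 0.2·4.4 + 0.41·10.45 = 6.7785.
E[X²] = 0.18·1.28 + 0.21·50.96 + 0.2·38.72 + 0.41·114.943 = 65.8028.
Var(X) = E[X²] − (E[X])² = 65.8028 − 45.9481 = 19.8547.
SD(X) = √19.8547 = 4.45586.

4.4559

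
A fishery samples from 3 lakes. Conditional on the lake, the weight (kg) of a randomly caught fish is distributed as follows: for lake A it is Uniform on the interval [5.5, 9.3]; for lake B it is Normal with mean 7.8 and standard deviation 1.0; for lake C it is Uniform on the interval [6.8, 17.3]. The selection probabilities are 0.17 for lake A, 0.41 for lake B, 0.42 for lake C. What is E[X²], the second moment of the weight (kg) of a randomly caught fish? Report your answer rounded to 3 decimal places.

For each component E[X²] = Var + (mean)², giving A: 55.9633; B: 61.84; C: 154.39.
Overall E[X²] = 0.17·55.9633 + 0.41·61.84 + 0.42·154.39 = 99.712.

99.712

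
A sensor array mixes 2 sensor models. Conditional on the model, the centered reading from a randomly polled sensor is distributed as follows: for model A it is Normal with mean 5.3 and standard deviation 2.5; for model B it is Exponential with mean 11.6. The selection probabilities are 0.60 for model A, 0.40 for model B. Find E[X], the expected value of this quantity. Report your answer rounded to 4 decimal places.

Component means — A: 5.3; B: 11.6.
E[X] = 0.6·5.3 + 0.4·11.6 = 7.82.

7.8200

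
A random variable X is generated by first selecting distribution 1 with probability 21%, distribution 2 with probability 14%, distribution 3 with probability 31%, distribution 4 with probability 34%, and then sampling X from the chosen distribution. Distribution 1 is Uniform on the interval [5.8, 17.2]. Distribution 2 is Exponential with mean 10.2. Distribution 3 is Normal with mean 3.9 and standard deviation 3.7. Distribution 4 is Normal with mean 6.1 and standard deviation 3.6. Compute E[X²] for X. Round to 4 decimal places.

85.1948

For each component E[X²] = Var + (mean)², giving 1: 143.08; 2: 208.08; 3: 28.9; 4: 50.17.
Overall E[X²] = 0.21·143.08 + 0.14·208.08 + 0.31·28.9 + 0.34·50.17 = 85.1948.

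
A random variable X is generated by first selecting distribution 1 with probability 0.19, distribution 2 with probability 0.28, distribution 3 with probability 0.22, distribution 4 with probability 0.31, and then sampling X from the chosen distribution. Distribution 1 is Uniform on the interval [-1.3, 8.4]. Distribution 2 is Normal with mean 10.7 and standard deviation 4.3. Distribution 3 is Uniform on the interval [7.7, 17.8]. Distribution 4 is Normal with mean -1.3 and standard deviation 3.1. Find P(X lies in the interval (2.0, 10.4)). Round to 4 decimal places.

Conditional on each component, P(2.0 < X < 10.4): 1: 0.659794; 2: 0.450666; 3: 0.267327; 4: 0.143467.
By total probability, P(2.0 < X < 10.4) = 0.19·0.659794 + 0.28·0.450666 + 0.22·0.267327 + 0.31·0.143467 = 0.354834.

0.3548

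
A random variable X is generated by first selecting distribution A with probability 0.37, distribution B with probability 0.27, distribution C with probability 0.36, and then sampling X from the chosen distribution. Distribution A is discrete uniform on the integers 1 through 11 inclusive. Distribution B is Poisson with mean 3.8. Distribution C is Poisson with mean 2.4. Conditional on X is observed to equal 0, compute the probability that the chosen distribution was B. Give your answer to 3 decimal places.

Likelihoods P(X=0 | ·): A: 0; B: 0.0223708; C: 0.090718.
Posterior ∝ prior × likelihood. Numerator for B: 0.27·0.0223708 = 0.00604011.
Normalizing constant: 0.37·0 + 0.27·0.0223708 + 0.36·0.090718 = 0.0386986.
P(B | observation) = 0.00604011 / 0.0386986 = 0.156081.

0.156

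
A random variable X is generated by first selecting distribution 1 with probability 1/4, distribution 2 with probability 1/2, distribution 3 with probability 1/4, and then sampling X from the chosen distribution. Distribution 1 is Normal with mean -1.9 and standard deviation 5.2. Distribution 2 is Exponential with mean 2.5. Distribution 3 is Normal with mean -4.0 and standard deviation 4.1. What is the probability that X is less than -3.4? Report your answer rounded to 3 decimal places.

0.236

Conditional on each component, P(X < -3.4): 1: 0.386497; 2: 0; 3: 0.558174.
By total probability, P(X < -3.4) = 0.25·0.386497 + 0.5·0 + 0.25·0.558174 = 0.236168.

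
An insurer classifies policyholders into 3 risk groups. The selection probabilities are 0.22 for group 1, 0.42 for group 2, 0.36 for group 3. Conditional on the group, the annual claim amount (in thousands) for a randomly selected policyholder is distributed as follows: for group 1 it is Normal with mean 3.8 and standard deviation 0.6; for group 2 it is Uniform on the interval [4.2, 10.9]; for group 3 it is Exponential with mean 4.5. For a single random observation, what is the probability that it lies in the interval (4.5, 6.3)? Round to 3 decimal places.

0.183

Conditional on each group, P(4.5 < X < 6.3): 1: 0.121657; 2: 0.268657; 3: 0.121282.
By total probability, P(4.5 < X < 6.3) = 0.22·0.121657 + 0.42·0.268657 + 0.36·0.121282 = 0.183262.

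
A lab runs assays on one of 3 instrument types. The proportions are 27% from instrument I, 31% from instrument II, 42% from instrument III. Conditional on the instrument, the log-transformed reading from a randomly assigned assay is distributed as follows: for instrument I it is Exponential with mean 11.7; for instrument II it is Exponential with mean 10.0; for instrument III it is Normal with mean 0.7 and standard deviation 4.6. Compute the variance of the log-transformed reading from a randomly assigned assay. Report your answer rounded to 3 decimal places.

Per component, I: μ=11.7, E[X²]=273.78; II: μ=10, E[X²]=200; III: μ=0.7, E[X²]=21.65.
E[X] = 0.27·11.7 + 0.31·10 + 0.42·0.7 = 6.553.
E[X²] = 0.27·273.78 + 0.31·200 + 0.42·21.65 = 145.014.
Var(X) = E[X²] − (E[X])² = 145.014 − 42.9418 = 102.072.

102.072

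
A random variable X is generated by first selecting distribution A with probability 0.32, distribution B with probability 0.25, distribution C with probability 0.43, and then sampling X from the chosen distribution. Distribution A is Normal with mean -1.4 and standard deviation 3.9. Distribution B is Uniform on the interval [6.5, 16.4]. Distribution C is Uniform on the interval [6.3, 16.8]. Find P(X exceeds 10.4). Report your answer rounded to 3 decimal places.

Conditional on each component, P(X > 10.4): A: 0.00124053; B: 0.606061; C: 0.609524.
By total probability, P(X > 10.4) = 0.32·0.00124053 + 0.25·0.606061 + 0.43·0.609524 = 0.414007.

0.414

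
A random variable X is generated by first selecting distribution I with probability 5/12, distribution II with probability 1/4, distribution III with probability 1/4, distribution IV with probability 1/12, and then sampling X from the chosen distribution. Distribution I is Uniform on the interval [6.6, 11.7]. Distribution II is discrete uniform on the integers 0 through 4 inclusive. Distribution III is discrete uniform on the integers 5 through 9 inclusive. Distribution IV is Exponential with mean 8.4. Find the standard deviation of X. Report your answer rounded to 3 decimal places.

Per component, I: μ=9.15, E[X²]=85.89; II: μ=2, E[X²]=6; III: μ=7, E[X²]=51; IV: μ=8.4, E[X²]=141.12.
E[X] = 0.416667·9.15 + 0.25·2 + 0.25·7 + 0.0833333·8.4 = 6.7625.
E[X²] = 0.416667·85.89 + 0.25·6 + 0.25·51 + 0.0833333·141.12 = 61.7975.
Var(X) = E[X²] − (E[X])² = 61.7975 − 45.7314 = 16.0661.
SD(X) = √16.0661 = 4.00825.

4.008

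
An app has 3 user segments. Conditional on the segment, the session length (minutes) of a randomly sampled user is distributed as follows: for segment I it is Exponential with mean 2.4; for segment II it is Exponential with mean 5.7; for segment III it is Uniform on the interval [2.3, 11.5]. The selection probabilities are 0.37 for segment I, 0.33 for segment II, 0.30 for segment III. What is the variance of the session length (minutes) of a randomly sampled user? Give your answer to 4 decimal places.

18.6889

Per component, I: μ=2.4, E[X²]=11.52; II: μ=5.7, E[X²]=64.98; III: μ=6.9, E[X²]=54.6633.
E[X] = 0.37·2.4 + 0.33·5.7 + 0.3·6.9 = 4.839.
E[X²] = 0.37·11.52 + 0.33·64.98 + 0.3·54.6633 = 42.1048.
Var(X) = E[X²] − (E[X])² = 42.1048 − 23.4159 = 18.6889.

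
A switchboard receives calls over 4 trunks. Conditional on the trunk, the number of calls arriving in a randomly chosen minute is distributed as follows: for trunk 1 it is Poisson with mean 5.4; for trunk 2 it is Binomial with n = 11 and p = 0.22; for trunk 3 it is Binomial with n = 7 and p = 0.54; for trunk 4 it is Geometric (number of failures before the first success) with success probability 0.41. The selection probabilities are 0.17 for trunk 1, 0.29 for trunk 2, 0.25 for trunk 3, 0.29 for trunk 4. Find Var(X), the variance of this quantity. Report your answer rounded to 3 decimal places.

Per component, 1: μ=5.4, E[X²]=34.56; 2: μ=2.42, E[X²]=7.744; 3: μ=3.78, E[X²]=16.0272; 4: μ=1.43902, E[X²]=5.58061.
E[X] = 0.17·5.4 + 0.29·2.42 + 0.25·3.78 + 0.29·1.43902 = 2.98212.
E[X²] = 0.17·34.56 + 0.29·7.744 + 0.25·16.0272 + 0.29·5.58061 = 13.7461.
Var(X) = E[X²] − (E[X])² = 13.7461 − 8.89302 = 4.85311.

4.853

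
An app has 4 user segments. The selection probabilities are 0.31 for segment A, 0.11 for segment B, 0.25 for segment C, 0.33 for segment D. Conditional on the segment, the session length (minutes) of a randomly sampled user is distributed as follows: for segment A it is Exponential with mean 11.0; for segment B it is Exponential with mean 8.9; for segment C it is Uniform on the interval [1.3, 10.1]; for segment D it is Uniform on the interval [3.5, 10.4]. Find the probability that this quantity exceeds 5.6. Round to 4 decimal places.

0.6024

Conditional on each segment, P(X > 5.6): A: 0.601042; B: 0.533011; C: 0.511364; D: 0.695652.
By total probability, P(X > 5.6) = 0.31·0.601042 + 0.11·0.533011 + 0.25·0.511364 + 0.33·0.695652 = 0.60236.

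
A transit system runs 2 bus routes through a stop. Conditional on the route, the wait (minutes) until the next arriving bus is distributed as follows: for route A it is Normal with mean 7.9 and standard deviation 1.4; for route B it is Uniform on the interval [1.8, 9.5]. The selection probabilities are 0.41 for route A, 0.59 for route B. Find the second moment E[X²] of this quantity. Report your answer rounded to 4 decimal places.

For each component E[X²] = Var + (mean)², giving A: 64.37; B: 36.8633.
Overall E[X²] = 0.41·64.37 + 0.59·36.8633 = 48.1411.

48.1411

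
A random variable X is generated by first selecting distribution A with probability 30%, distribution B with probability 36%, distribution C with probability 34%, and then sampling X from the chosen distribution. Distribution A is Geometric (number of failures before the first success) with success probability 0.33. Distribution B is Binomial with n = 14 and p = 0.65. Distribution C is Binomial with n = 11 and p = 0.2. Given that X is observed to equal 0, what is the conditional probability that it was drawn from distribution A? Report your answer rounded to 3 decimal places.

Likelihoods P(X=0 | ·): A: 0.33; B: 4.13955e-07; C: 0.0858993.
Posterior ∝ prior × likelihood. Numerator for A: 0.3·0.33 = 0.099.
Normalizing constant: 0.3·0.33 + 0.36·4.13955e-07 + 0.34·0.0858993 = 0.128206.
P(A | observation) = 0.099 / 0.128206 = 0.772195.

0.772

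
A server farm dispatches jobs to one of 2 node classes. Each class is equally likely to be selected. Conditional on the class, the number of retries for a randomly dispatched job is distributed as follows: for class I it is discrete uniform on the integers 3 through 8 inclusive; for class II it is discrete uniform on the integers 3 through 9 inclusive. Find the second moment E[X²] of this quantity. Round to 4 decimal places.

36.5833

For each component E[X²] = Var + (mean)², giving I: 33.1667; II: 40.
Overall E[X²] = 0.5·33.1667 + 0.5·40 = 36.5833.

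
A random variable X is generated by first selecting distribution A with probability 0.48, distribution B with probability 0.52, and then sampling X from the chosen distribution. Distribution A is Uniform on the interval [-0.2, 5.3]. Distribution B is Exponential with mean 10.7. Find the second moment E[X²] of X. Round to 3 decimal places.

123.401

For each component E[X²] = Var + (mean)², giving A: 9.02333; B: 228.98.
Overall E[X²] = 0.48·9.02333 + 0.52·228.98 = 123.401.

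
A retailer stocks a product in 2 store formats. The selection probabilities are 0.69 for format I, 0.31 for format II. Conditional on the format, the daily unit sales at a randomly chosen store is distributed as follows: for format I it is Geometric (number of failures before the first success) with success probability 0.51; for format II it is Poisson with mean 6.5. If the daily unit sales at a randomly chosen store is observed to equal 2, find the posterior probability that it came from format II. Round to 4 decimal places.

0.1044

Likelihoods P(X=2 | ·): I: 0.122451; II: 0.0317602.
Posterior ∝ prior × likelihood. Numerator for II: 0.31·0.0317602 = 0.00984565.
Normalizing constant: 0.69·0.122451 + 0.31·0.0317602 = 0.0943368.
P(II | observation) = 0.00984565 / 0.0943368 = 0.104367.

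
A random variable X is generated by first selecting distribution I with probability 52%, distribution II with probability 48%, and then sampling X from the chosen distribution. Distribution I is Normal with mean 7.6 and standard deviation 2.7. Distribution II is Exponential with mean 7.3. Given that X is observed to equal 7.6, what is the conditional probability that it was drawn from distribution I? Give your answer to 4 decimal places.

Likelihoods f(7.6 | ·): I: 0.147756; II: 0.0483654.
Posterior ∝ prior × likelihood. Numerator for I: 0.52·0.147756 = 0.0768333.
Normalizing constant: 0.52·0.147756 + 0.48·0.0483654 = 0.100049.
P(I | observation) = 0.0768333 / 0.100049 = 0.767959.

0.7680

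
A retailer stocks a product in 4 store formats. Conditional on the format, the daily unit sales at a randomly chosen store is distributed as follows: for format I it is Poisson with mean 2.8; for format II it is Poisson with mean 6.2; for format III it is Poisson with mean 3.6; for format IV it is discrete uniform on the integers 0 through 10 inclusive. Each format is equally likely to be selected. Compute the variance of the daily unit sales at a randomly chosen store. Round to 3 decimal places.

7.350

Per component, I: μ=2.8, E[X²]=10.64; II: μ=6.2, E[X²]=44.64; III: μ=3.6, E[X²]=16.56; IV: μ=5, E[X²]=35.
E[X] = 0.25·2.8 + 0.25·6.2 + 0.25·3.6 + 0.25·5 = 4.4.
E[X²] = 0.25·10.64 + 0.25·44.64 + 0.25·16.56 + 0.25·35 = 26.71.
Var(X) = E[X²] − (E[X])² = 26.71 − 19.36 = 7.35.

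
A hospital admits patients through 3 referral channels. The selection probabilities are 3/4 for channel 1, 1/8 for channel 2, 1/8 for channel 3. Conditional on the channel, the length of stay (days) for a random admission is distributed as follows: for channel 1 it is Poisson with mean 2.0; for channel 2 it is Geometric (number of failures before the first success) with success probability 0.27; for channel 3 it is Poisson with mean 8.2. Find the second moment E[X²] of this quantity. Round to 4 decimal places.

16.0955

For each component E[X²] = Var + (mean)², giving 1: 6; 2: 17.3237; 3: 75.44.
Overall E[X²] = 0.75·6 + 0.125·17.3237 + 0.125·75.44 = 16.0955.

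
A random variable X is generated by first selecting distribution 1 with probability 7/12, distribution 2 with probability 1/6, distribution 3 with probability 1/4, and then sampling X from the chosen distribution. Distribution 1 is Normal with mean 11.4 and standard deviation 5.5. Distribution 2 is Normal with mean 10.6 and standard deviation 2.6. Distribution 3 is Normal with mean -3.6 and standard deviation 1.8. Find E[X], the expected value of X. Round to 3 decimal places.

Component means — 1: 11.4; 2: 10.6; 3: -3.6.
E[X] = 0.583333·11.4 + 0.166667·10.6 + 0.25·-3.6 = 7.51667.

7.517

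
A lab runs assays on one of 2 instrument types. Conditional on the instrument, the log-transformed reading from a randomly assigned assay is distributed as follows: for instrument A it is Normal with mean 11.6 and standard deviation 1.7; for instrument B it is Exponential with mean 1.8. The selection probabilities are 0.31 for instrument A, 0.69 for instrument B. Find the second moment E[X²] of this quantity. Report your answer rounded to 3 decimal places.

47.081

For each component E[X²] = Var + (mean)², giving A: 137.45; B: 6.48.
Overall E[X²] = 0.31·137.45 + 0.69·6.48 = 47.0807.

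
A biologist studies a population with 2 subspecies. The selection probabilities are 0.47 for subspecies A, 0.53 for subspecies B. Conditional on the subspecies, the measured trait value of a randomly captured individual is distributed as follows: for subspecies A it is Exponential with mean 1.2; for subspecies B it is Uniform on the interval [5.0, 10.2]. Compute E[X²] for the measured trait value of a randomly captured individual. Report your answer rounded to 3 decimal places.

33.161

For each component E[X²] = Var + (mean)², giving A: 2.88; B: 60.0133.
Overall E[X²] = 0.47·2.88 + 0.53·60.0133 = 33.1607.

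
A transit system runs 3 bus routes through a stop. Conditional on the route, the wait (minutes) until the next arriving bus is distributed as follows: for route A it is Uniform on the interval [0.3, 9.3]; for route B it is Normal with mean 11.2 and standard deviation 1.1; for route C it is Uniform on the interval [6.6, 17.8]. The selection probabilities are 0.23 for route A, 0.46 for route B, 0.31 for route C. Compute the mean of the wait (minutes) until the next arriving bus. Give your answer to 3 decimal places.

10.038

Component means — A: 4.8; B: 11.2; C: 12.2.
E[X] = 0.23·4.8 + 0.46·11.2 + 0.31·12.2 = 10.038.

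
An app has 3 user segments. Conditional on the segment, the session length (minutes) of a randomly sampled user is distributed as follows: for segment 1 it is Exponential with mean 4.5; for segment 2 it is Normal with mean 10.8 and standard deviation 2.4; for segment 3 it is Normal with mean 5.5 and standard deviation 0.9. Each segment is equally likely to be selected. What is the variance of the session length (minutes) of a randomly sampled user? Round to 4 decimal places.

Per component, 1: μ=4.5, E[X²]=40.5; 2: μ=10.8, E[X²]=122.4; 3: μ=5.5, E[X²]=31.06.
E[X] = 0.333333·4.5 + 0.333333·10.8 + 0.333333·5.5 = 6.93333.
E[X²] = 0.333333·40.5 + 0.333333·122.4 + 0.333333·31.06 = 64.6533.
Var(X) = E[X²] − (E[X])² = 64.6533 − 48.0711 = 16.5822.

16.5822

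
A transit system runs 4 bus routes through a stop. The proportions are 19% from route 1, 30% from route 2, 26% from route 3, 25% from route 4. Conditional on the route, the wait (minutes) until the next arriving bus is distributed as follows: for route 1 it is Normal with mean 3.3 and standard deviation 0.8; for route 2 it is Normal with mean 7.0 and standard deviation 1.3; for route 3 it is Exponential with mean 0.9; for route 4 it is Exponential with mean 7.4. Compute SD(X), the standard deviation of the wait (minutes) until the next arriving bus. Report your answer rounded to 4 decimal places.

4.6961

Per component, 1: μ=3.3, E[X²]=11.53; 2: μ=7, E[X²]=50.69; 3: μ=0.9, E[X²]=1.62; 4: μ=7.4, E[X²]=109.52.
E[X] = 0.19·3.3 + 0.3·7 + 0.26·0.9 + 0.25·7.4 = 4.811.
E[X²] = 0.19·11.53 + 0.3·50.69 + 0.26·1.62 + 0.25·109.52 = 45.1989.
Var(X) = E[X²] − (E[X])² = 45.1989 − 23.1457 = 22.0532.
SD(X) = √22.0532 = 4.69608.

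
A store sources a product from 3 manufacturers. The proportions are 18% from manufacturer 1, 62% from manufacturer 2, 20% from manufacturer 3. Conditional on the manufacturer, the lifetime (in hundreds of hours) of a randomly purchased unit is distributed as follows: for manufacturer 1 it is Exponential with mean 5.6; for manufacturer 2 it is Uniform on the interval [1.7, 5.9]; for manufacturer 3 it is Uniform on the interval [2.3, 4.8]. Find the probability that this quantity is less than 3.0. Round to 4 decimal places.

Conditional on each manufacturer, P(X < 3.0): 1: 0.414749; 2: 0.309524; 3: 0.28.
By total probability, P(X < 3.0) = 0.18·0.414749 + 0.62·0.309524 + 0.2·0.28 = 0.32256.

0.3226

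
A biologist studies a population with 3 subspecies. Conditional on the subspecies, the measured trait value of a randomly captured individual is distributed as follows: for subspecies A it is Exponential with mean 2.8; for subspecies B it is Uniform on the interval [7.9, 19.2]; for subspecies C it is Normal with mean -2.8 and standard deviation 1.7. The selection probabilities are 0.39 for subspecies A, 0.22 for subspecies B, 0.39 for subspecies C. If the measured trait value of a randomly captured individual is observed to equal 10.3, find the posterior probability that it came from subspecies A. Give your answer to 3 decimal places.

0.153

Likelihoods f(10.3 | ·): A: 0.00902108; B: 0.0884956; C: 2.99311e-14.
Posterior ∝ prior × likelihood. Numerator for A: 0.39·0.00902108 = 0.00351822.
Normalizing constant: 0.39·0.00902108 + 0.22·0.0884956 + 0.39·2.99311e-14 = 0.0229872.
P(A | observation) = 0.00351822 / 0.0229872 = 0.153051.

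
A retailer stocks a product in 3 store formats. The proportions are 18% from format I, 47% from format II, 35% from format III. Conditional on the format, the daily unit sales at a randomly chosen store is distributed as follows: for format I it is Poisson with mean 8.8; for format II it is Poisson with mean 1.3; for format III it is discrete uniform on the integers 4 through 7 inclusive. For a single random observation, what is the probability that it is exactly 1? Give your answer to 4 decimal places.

Conditional on each format, P(X = 1): I: 0.00132645; II: 0.354291; III: 0.
By total probability, P(X = 1) = 0.18·0.00132645 + 0.47·0.354291 + 0.35·0 = 0.166756.

0.1668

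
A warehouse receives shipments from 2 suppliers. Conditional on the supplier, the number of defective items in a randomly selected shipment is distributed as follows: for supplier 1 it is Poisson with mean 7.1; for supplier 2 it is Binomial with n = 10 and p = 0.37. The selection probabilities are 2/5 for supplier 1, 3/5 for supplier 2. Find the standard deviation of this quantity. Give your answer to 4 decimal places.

Per component, 1: μ=7.1, E[X²]=57.51; 2: μ=3.7, E[X²]=16.021.
E[X] = 0.4·7.1 + 0.6·3.7 = 5.06.
E[X²] = 0.4·57.51 + 0.6·16.021 = 32.6166.
Var(X) = E[X²] − (E[X])² = 32.6166 − 25.6036 = 7.013.
SD(X) = √7.013 = 2.64821.

2.6482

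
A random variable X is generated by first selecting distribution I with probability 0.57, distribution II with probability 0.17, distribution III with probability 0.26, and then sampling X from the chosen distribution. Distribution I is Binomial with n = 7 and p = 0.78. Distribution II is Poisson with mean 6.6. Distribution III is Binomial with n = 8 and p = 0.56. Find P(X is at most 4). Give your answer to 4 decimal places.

0.2710

Conditional on each component, P(X ≤ 4): I: 0.184085; II: 0.212704; III: 0.499636.
By total probability, P(X ≤ 4) = 0.57·0.184085 + 0.17·0.212704 + 0.26·0.499636 = 0.270993.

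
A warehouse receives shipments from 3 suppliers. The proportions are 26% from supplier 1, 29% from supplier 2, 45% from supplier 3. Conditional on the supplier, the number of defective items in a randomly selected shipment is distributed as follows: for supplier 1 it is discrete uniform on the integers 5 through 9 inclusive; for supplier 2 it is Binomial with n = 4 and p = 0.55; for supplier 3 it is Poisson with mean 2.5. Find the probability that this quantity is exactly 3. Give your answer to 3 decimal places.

Conditional on each supplier, P(X = 3): 1: 0; 2: 0.299475; 3: 0.213763.
By total probability, P(X = 3) = 0.26·0 + 0.29·0.299475 + 0.45·0.213763 = 0.183041.

0.183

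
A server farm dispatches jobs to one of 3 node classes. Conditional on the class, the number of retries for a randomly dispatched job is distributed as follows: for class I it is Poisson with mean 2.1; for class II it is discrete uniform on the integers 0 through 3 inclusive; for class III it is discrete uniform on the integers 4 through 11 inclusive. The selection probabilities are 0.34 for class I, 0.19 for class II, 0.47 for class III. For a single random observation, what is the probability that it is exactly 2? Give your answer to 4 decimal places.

Conditional on each class, P(X = 2): I: 0.270016; II: 0.25; III: 0.
By total probability, P(X = 2) = 0.34·0.270016 + 0.19·0.25 + 0.47·0 = 0.139306.

0.1393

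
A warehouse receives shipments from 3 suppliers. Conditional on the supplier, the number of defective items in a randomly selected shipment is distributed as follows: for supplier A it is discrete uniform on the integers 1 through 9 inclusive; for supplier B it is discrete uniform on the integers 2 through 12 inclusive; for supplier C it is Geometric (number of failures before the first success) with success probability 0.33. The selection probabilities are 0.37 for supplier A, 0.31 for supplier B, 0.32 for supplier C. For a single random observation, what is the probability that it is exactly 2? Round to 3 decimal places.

0.117

Conditional on each supplier, P(X = 2): A: 0.111111; B: 0.0909091; C: 0.148137.
By total probability, P(X = 2) = 0.37·0.111111 + 0.31·0.0909091 + 0.32·0.148137 = 0.116697.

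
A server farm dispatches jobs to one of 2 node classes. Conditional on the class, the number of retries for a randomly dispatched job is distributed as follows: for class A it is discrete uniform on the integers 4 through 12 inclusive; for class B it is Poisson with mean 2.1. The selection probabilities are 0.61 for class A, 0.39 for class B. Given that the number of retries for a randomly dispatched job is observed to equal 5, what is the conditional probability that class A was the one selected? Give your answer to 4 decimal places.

0.8066

Likelihoods P(X=5 | ·): A: 0.111111; B: 0.041677.
Posterior ∝ prior × likelihood. Numerator for A: 0.61·0.111111 = 0.0677778.
Normalizing constant: 0.61·0.111111 + 0.39·0.041677 = 0.0840318.
P(A | observation) = 0.0677778 / 0.0840318 = 0.806573.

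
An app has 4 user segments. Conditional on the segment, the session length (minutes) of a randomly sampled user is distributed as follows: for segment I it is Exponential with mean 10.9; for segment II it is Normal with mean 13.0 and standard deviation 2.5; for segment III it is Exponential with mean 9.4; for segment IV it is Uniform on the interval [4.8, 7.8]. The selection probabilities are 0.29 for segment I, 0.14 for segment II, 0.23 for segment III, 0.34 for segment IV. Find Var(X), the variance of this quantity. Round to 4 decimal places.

61.6288

Per component, I: μ=10.9, E[X²]=237.62; II: μ=13, E[X²]=175.25; III: μ=9.4, E[X²]=176.72; IV: μ=6.3, E[X²]=40.44.
E[X] = 0.29·10.9 + 0.14·13 + 0.23·9.4 + 0.34·6.3 = 9.285.
E[X²] = 0.29·237.62 + 0.14·175.25 + 0.23·176.72 + 0.34·40.44 = 147.84.
Var(X) = E[X²] − (E[X])² = 147.84 − 86.2112 = 61.6288.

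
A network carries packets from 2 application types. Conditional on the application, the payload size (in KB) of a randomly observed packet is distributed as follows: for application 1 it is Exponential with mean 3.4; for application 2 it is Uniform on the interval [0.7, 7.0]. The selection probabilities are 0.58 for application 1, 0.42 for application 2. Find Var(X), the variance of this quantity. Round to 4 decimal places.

Per component, 1: μ=3.4, E[X²]=23.12; 2: μ=3.85, E[X²]=18.13.
E[X] = 0.58·3.4 + 0.42·3.85 = 3.589.
E[X²] = 0.58·23.12 + 0.42·18.13 = 21.0242.
Var(X) = E[X²] − (E[X])² = 21.0242 − 12.8809 = 8.14328.

8.1433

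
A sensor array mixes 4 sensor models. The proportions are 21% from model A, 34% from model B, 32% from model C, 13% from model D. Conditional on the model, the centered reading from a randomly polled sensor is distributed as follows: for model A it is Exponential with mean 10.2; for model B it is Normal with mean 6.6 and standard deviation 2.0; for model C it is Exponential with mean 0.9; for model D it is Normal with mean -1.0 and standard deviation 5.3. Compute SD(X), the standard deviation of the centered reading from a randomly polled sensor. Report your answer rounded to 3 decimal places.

6.597

Per component, A: μ=10.2, E[X²]=208.08; B: μ=6.6, E[X²]=47.56; C: μ=0.9, E[X²]=1.62; D: μ=-1, E[X²]=29.09.
E[X] = 0.21·10.2 + 0.34·6.6 + 0.32·0.9 + 0.13·-1 = 4.544.
E[X²] = 0.21·208.08 + 0.34·47.56 + 0.32·1.62 + 0.13·29.09 = 64.1673.
Var(X) = E[X²] − (E[X])² = 64.1673 − 20.6479 = 43.5194.
SD(X) = √43.5194 = 6.59692.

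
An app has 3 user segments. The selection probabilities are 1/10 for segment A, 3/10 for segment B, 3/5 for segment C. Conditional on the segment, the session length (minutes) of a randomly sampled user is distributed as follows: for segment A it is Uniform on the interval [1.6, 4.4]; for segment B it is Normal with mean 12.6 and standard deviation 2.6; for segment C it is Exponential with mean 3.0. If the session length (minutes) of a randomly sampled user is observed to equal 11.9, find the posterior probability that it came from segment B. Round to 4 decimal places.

0.9214

Likelihoods f(11.9 | ·): A: 0; B: 0.147978; C: 0.00631215.
Posterior ∝ prior × likelihood. Numerator for B: 0.3·0.147978 = 0.0443934.
Normalizing constant: 0.1·0 + 0.3·0.147978 + 0.6·0.00631215 = 0.0481806.
P(B | observation) = 0.0443934 / 0.0481806 = 0.921394.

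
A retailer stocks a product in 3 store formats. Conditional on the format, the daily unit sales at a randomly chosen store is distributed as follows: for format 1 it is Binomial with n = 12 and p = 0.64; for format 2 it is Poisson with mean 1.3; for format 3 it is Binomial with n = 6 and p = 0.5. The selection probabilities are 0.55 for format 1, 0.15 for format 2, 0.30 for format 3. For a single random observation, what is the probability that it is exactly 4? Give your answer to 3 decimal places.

Conditional on each format, P(X = 4): 1: 0.0234285; 2: 0.0324324; 3: 0.234375.
By total probability, P(X = 4) = 0.55·0.0234285 + 0.15·0.0324324 + 0.3·0.234375 = 0.0880631.

0.088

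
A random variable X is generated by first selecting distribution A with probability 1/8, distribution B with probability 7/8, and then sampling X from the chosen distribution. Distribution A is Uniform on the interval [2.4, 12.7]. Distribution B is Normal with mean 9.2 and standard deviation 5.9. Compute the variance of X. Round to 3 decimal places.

31.862

Per component, A: μ=7.55, E[X²]=65.8433; B: μ=9.2, E[X²]=119.45.
E[X] = 0.125·7.55 + 0.875·9.2 = 8.99375.
E[X²] = 0.125·65.8433 + 0.875·119.45 = 112.749.
Var(X) = E[X²] − (E[X])² = 112.749 − 80.8875 = 31.8616.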